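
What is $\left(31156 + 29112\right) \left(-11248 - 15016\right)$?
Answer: $-1582878752$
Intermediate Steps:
$\left(31156 + 29112\right) \left(-11248 - 15016\right) = 60268 \left(-26264\right) = -1582878752$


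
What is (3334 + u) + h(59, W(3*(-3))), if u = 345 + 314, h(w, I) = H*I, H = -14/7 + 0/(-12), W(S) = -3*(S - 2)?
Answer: 3927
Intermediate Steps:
W(S) = 6 - 3*S (W(S) = -3*(-2 + S) = 6 - 3*S)
H = -2 (H = -14*⅐ + 0*(-1/12) = -2 + 0 = -2)
h(w, I) = -2*I
u = 659
(3334 + u) + h(59, W(3*(-3))) = (3334 + 659) - 2*(6 - 9*(-3)) = 3993 - 2*(6 - 3*(-9)) = 3993 - 2*(6 + 27) = 3993 - 2*33 = 3993 - 66 = 3927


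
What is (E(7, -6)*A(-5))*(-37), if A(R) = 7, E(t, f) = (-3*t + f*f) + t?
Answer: -5698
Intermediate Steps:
E(t, f) = f² - 2*t (E(t, f) = (-3*t + f²) + t = (f² - 3*t) + t = f² - 2*t)
(E(7, -6)*A(-5))*(-37) = (((-6)² - 2*7)*7)*(-37) = ((36 - 14)*7)*(-37) = (22*7)*(-37) = 154*(-37) = -5698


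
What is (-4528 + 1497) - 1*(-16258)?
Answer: 13227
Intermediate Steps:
(-4528 + 1497) - 1*(-16258) = -3031 + 16258 = 13227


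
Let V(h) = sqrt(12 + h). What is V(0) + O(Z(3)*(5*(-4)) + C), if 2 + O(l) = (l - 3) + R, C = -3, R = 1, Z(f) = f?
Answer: -67 + 2*sqrt(3) ≈ -63.536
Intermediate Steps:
O(l) = -4 + l (O(l) = -2 + ((l - 3) + 1) = -2 + ((-3 + l) + 1) = -2 + (-2 + l) = -4 + l)
V(0) + O(Z(3)*(5*(-4)) + C) = sqrt(12 + 0) + (-4 + (3*(5*(-4)) - 3)) = sqrt(12) + (-4 + (3*(-20) - 3)) = 2*sqrt(3) + (-4 + (-60 - 3)) = 2*sqrt(3) + (-4 - 63) = 2*sqrt(3) - 67 = -67 + 2*sqrt(3)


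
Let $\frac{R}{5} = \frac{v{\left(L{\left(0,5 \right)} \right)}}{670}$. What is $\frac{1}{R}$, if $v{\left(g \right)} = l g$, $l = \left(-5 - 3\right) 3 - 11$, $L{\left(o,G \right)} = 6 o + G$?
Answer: $- \frac{134}{175} \approx -0.76571$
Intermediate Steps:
$L{\left(o,G \right)} = G + 6 o$
$l = -35$ ($l = \left(-8\right) 3 - 11 = -24 - 11 = -35$)
$v{\left(g \right)} = - 35 g$
$R = - \frac{175}{134}$ ($R = 5 \frac{\left(-35\right) \left(5 + 6 \cdot 0\right)}{670} = 5 - 35 \left(5 + 0\right) \frac{1}{670} = 5 \left(-35\right) 5 \cdot \frac{1}{670} = 5 \left(\left(-175\right) \frac{1}{670}\right) = 5 \left(- \frac{35}{134}\right) = - \frac{175}{134} \approx -1.306$)
$\frac{1}{R} = \frac{1}{- \frac{175}{134}} = - \frac{134}{175}$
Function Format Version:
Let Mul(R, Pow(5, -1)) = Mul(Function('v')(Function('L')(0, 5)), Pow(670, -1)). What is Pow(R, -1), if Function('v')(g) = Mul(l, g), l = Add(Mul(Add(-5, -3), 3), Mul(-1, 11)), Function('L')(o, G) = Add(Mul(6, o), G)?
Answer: Rational(-134, 175) ≈ -0.76571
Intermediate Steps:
Function('L')(o, G) = Add(G, Mul(6, o))
l = -35 (l = Add(Mul(-8, 3), -11) = Add(-24, -11) = -35)
Function('v')(g) = Mul(-35, g)
R = Rational(-175, 134) (R = Mul(5, Mul(Mul(-35, Add(5, Mul(6, 0))), Pow(670, -1))) = Mul(5, Mul(Mul(-35, Add(5, 0)), Rational(1, 670))) = Mul(5, Mul(Mul(-35, 5), Rational(1, 670))) = Mul(5, Mul(-175, Rational(1, 670))) = Mul(5, Rational(-35, 134)) = Rational(-175, 134) ≈ -1.3060)
Pow(R, -1) = Pow(Rational(-175, 134), -1) = Rational(-134, 175)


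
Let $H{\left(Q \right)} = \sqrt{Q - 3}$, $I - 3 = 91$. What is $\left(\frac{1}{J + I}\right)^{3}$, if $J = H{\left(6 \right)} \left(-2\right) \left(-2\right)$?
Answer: $\frac{105515}{84835994984} - \frac{6639 \sqrt{3}}{42417997492} \approx 9.7266 \cdot 10^{-7}$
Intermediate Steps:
$I = 94$ ($I = 3 + 91 = 94$)
$H{\left(Q \right)} = \sqrt{-3 + Q}$
$J = 4 \sqrt{3}$ ($J = \sqrt{-3 + 6} \left(-2\right) \left(-2\right) = \sqrt{3} \left(-2\right) \left(-2\right) = - 2 \sqrt{3} \left(-2\right) = 4 \sqrt{3} \approx 6.9282$)
$\left(\frac{1}{J + I}\right)^{3} = \left(\frac{1}{4 \sqrt{3} + 94}\right)^{3} = \left(\frac{1}{94 + 4 \sqrt{3}}\right)^{3} = \frac{1}{\left(94 + 4 \sqrt{3}\right)^{3}}$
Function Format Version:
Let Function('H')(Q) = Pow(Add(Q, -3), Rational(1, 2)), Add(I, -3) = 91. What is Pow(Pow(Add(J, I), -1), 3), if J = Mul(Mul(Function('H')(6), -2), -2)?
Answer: Add(Rational(105515, 84835994984), Mul(Rational(-6639, 42417997492), Pow(3, Rational(1, 2)))) ≈ 9.7266e-7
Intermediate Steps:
I = 94 (I = Add(3, 91) = 94)
Function('H')(Q) = Pow(Add(-3, Q), Rational(1, 2))
J = Mul(4, Pow(3, Rational(1, 2))) (J = Mul(Mul(Pow(Add(-3, 6), Rational(1, 2)), -2), -2) = Mul(Mul(Pow(3, Rational(1, 2)), -2), -2) = Mul(Mul(-2, Pow(3, Rational(1, 2))), -2) = Mul(4, Pow(3, Rational(1, 2))) ≈ 6.9282)
Pow(Pow(Add(J, I), -1), 3) = Pow(Pow(Add(Mul(4, Pow(3, Rational(1, 2))), 94), -1), 3) = Pow(Pow(Add(94, Mul(4, Pow(3, Rational(1, 2)))), -1), 3) = Pow(Add(94, Mul(4, Pow(3, Rational(1, 2)))), -3)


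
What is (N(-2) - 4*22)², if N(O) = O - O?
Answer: 7744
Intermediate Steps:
N(O) = 0
(N(-2) - 4*22)² = (0 - 4*22)² = (0 - 88)² = (-88)² = 7744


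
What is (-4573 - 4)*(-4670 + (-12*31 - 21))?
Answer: 23173351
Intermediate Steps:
(-4573 - 4)*(-4670 + (-12*31 - 21)) = -4577*(-4670 + (-372 - 21)) = -4577*(-4670 - 393) = -4577*(-5063) = 23173351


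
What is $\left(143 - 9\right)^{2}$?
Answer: $17956$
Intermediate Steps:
$\left(143 - 9\right)^{2} = 134^{2} = 17956$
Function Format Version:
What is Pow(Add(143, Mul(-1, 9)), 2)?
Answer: 17956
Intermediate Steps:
Pow(Add(143, Mul(-1, 9)), 2) = Pow(Add(143, -9), 2) = Pow(134, 2) = 17956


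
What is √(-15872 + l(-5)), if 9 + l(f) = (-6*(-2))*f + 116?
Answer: 5*I*√633 ≈ 125.8*I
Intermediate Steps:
l(f) = 107 + 12*f (l(f) = -9 + ((-6*(-2))*f + 116) = -9 + (12*f + 116) = -9 + (116 + 12*f) = 107 + 12*f)
√(-15872 + l(-5)) = √(-15872 + (107 + 12*(-5))) = √(-15872 + (107 - 60)) = √(-15872 + 47) = √(-15825) = 5*I*√633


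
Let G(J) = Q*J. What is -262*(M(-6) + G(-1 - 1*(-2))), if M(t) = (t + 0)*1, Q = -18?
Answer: 6288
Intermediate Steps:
M(t) = t (M(t) = t*1 = t)
G(J) = -18*J
-262*(M(-6) + G(-1 - 1*(-2))) = -262*(-6 - 18*(-1 - 1*(-2))) = -262*(-6 - 18*(-1 + 2)) = -262*(-6 - 18*1) = -262*(-6 - 18) = -262*(-24) = 6288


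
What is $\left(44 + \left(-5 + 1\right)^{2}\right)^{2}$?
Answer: $3600$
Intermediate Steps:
$\left(44 + \left(-5 + 1\right)^{2}\right)^{2} = \left(44 + \left(-4\right)^{2}\right)^{2} = \left(44 + 16\right)^{2} = 60^{2} = 3600$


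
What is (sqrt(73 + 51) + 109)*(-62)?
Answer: -6758 - 124*sqrt(31) ≈ -7448.4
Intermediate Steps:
(sqrt(73 + 51) + 109)*(-62) = (sqrt(124) + 109)*(-62) = (2*sqrt(31) + 109)*(-62) = (109 + 2*sqrt(31))*(-62) = -6758 - 124*sqrt(31)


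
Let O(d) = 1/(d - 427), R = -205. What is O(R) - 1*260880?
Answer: -164876161/632 ≈ -2.6088e+5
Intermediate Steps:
O(d) = 1/(-427 + d)
O(R) - 1*260880 = 1/(-427 - 205) - 1*260880 = 1/(-632) - 260880 = -1/632 - 260880 = -164876161/632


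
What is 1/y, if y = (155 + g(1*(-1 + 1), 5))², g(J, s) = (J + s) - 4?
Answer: 1/24336 ≈ 4.1091e-5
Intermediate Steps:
g(J, s) = -4 + J + s
y = 24336 (y = (155 + (-4 + 1*(-1 + 1) + 5))² = (155 + (-4 + 1*0 + 5))² = (155 + (-4 + 0 + 5))² = (155 + 1)² = 156² = 24336)
1/y = 1/24336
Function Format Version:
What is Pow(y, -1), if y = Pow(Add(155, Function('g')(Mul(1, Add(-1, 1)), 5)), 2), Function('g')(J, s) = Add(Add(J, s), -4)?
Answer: Rational(1, 24336) ≈ 4.1091e-5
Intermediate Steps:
Function('g')(J, s) = Add(-4, J, s)
y = 24336 (y = Pow(Add(155, Add(-4, Mul(1, Add(-1, 1)), 5)), 2) = Pow(Add(155, Add(-4, Mul(1, 0), 5)), 2) = Pow(Add(155, Add(-4, 0, 5)), 2) = Pow(Add(155, 1), 2) = Pow(156, 2) = 24336)
Pow(y, -1) = Pow(24336, -1) = Rational(1, 24336)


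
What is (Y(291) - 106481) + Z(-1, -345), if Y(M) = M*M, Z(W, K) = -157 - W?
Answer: -21956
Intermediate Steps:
Y(M) = M**2
(Y(291) - 106481) + Z(-1, -345) = (291**2 - 106481) + (-157 - 1*(-1)) = (84681 - 106481) + (-157 + 1) = -21800 - 156 = -21956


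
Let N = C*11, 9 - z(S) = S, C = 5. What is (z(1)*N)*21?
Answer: 9240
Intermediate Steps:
z(S) = 9 - S
N = 55 (N = 5*11 = 55)
(z(1)*N)*21 = ((9 - 1*1)*55)*21 = ((9 - 1)*55)*21 = (8*55)*21 = 440*21 = 9240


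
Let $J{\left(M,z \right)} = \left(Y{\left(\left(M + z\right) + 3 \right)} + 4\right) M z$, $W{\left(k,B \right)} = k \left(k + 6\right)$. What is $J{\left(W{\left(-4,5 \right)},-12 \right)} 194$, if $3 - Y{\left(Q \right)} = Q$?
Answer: $446976$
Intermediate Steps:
$W{\left(k,B \right)} = k \left(6 + k\right)$
$Y{\left(Q \right)} = 3 - Q$
$J{\left(M,z \right)} = M z \left(4 - M - z\right)$ ($J{\left(M,z \right)} = \left(\left(3 - \left(\left(M + z\right) + 3\right)\right) + 4\right) M z = \left(\left(3 - \left(3 + M + z\right)\right) + 4\right) M z = \left(\left(- M - z\right) + 4\right) M z = \left(4 - M - z\right) M z = M z \left(4 - M - z\right)$)
$J{\left(W{\left(-4,5 \right)},-12 \right)} 194 = - 4 \left(6 - 4\right) \left(-12\right) \left(4 - - 4 \left(6 - 4\right) - -12\right) 194 = \left(-4\right) 2 \left(-12\right) \left(4 - \left(-4\right) 2 + 12\right) 194 = \left(-8\right) \left(-12\right) \left(4 - -8 + 12\right) 194 = \left(-8\right) \left(-12\right) \left(4 + 8 + 12\right) 194 = \left(-8\right) \left(-12\right) 24 \cdot 194 = 2304 \cdot 194 = 446976$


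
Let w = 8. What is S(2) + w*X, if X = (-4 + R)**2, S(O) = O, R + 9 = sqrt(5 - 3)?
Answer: 1370 - 208*sqrt(2) ≈ 1075.8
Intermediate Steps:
R = -9 + sqrt(2) (R = -9 + sqrt(5 - 3) = -9 + sqrt(2) ≈ -7.5858)
X = (-13 + sqrt(2))**2 (X = (-4 + (-9 + sqrt(2)))**2 = (-13 + sqrt(2))**2 ≈ 134.23)
S(2) + w*X = 2 + 8*(13 - sqrt(2))**2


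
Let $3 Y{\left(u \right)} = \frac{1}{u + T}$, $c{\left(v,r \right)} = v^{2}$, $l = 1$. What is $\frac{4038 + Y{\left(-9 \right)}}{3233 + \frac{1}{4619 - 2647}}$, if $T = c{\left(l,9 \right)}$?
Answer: $\frac{47777123}{38252862} \approx 1.249$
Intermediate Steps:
$T = 1$ ($T = 1^{2} = 1$)
$Y{\left(u \right)} = \frac{1}{3 \left(1 + u\right)}$ ($Y{\left(u \right)} = \frac{1}{3 \left(u + 1\right)} = \frac{1}{3 \left(1 + u\right)}$)
$\frac{4038 + Y{\left(-9 \right)}}{3233 + \frac{1}{4619 - 2647}} = \frac{4038 + \frac{1}{3 \left(1 - 9\right)}}{3233 + \frac{1}{4619 - 2647}} = \frac{4038 + \frac{1}{3 \left(-8\right)}}{3233 + \frac{1}{1972}} = \frac{4038 + \frac{1}{3} \left(- \frac{1}{8}\right)}{3233 + \frac{1}{1972}} = \frac{4038 - \frac{1}{24}}{\frac{6375477}{1972}} = \frac{96911}{24} \cdot \frac{1972}{6375477} = \frac{47777123}{38252862}$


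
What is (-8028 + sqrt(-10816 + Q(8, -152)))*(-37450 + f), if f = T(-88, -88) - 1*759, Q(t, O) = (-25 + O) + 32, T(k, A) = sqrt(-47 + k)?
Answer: (8028 - I*sqrt(10961))*(38209 - 3*I*sqrt(15)) ≈ 3.0674e+8 - 4.0936e+6*I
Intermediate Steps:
Q(t, O) = 7 + O
f = -759 + 3*I*sqrt(15) (f = sqrt(-47 - 88) - 1*759 = sqrt(-135) - 759 = 3*I*sqrt(15) - 759 = -759 + 3*I*sqrt(15) ≈ -759.0 + 11.619*I)
(-8028 + sqrt(-10816 + Q(8, -152)))*(-37450 + f) = (-8028 + sqrt(-10816 + (7 - 152)))*(-37450 + (-759 + 3*I*sqrt(15))) = (-8028 + sqrt(-10816 - 145))*(-38209 + 3*I*sqrt(15)) = (-8028 + sqrt(-10961))*(-38209 + 3*I*sqrt(15)) = (-8028 + I*sqrt(10961))*(-38209 + 3*I*sqrt(15)) = (-38209 + 3*I*sqrt(15))*(-8028 + I*sqrt(10961))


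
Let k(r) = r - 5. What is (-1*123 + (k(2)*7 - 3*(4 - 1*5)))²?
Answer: 19881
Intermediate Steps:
k(r) = -5 + r
(-1*123 + (k(2)*7 - 3*(4 - 1*5)))² = (-1*123 + ((-5 + 2)*7 - 3*(4 - 1*5)))² = (-123 + (-3*7 - 3*(4 - 5)))² = (-123 + (-21 - 3*(-1)))² = (-123 + (-21 + 3))² = (-123 - 18)² = (-141)² = 19881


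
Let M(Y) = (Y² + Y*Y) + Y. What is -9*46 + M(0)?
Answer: -414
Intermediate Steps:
M(Y) = Y + 2*Y² (M(Y) = (Y² + Y²) + Y = 2*Y² + Y = Y + 2*Y²)
-9*46 + M(0) = -9*46 + 0*(1 + 2*0) = -414 + 0*(1 + 0) = -414 + 0*1 = -414 + 0 = -414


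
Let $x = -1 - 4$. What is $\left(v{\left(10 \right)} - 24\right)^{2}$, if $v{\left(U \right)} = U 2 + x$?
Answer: $81$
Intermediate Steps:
$x = -5$
$v{\left(U \right)} = -5 + 2 U$ ($v{\left(U \right)} = U 2 - 5 = 2 U - 5 = -5 + 2 U$)
$\left(v{\left(10 \right)} - 24\right)^{2} = \left(\left(-5 + 2 \cdot 10\right) - 24\right)^{2} = \left(\left(-5 + 20\right) - 24\right)^{2} = \left(15 - 24\right)^{2} = \left(-9\right)^{2} = 81$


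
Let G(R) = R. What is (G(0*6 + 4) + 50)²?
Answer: 2916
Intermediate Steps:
(G(0*6 + 4) + 50)² = ((0*6 + 4) + 50)² = ((0 + 4) + 50)² = (4 + 50)² = 54² = 2916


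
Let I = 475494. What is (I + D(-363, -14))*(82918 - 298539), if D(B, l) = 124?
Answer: -102553228778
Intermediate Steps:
(I + D(-363, -14))*(82918 - 298539) = (475494 + 124)*(82918 - 298539) = 475618*(-215621) = -102553228778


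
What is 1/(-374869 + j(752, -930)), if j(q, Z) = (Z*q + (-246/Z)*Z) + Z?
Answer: -1/1075405 ≈ -9.2988e-7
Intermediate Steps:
j(q, Z) = -246 + Z + Z*q (j(q, Z) = (Z*q - 246) + Z = (-246 + Z*q) + Z = -246 + Z + Z*q)
1/(-374869 + j(752, -930)) = 1/(-374869 + (-246 - 930 - 930*752)) = 1/(-374869 + (-246 - 930 - 699360)) = 1/(-374869 - 700536) = 1/(-1075405) = -1/1075405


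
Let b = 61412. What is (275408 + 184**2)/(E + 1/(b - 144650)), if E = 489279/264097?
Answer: 6798521467780704/40726341305 ≈ 1.6693e+5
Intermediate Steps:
E = 489279/264097 (E = 489279*(1/264097) = 489279/264097 ≈ 1.8526)
(275408 + 184**2)/(E + 1/(b - 144650)) = (275408 + 184**2)/(489279/264097 + 1/(61412 - 144650)) = (275408 + 33856)/(489279/264097 + 1/(-83238)) = 309264/(489279/264097 - 1/83238) = 309264/(40726341305/21982906086) = 309264*(21982906086/40726341305) = 6798521467780704/40726341305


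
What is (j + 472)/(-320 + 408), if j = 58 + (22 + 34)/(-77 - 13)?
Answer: 11911/1980 ≈ 6.0157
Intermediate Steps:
j = 2582/45 (j = 58 + 56/(-90) = 58 + 56*(-1/90) = 58 - 28/45 = 2582/45 ≈ 57.378)
(j + 472)/(-320 + 408) = (2582/45 + 472)/(-320 + 408) = (23822/45)/88 = (23822/45)*(1/88) = 11911/1980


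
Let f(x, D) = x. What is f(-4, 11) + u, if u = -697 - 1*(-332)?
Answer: -369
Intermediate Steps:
u = -365 (u = -697 + 332 = -365)
f(-4, 11) + u = -4 - 365 = -369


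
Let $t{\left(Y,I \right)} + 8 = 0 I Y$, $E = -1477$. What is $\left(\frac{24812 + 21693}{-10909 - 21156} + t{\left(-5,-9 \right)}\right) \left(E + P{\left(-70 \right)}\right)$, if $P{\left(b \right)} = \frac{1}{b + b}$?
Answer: $\frac{2506392501}{179564} \approx 13958.0$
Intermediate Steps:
$t{\left(Y,I \right)} = -8$ ($t{\left(Y,I \right)} = -8 + 0 I Y = -8 + 0 Y = -8 + 0 = -8$)
$P{\left(b \right)} = \frac{1}{2 b}$
$\left(\frac{24812 + 21693}{-10909 - 21156} + t{\left(-5,-9 \right)}\right) \left(E + P{\left(-70 \right)}\right) = \left(\frac{24812 + 21693}{-10909 - 21156} - 8\right) \left(-1477 + \frac{1}{2 \left(-70\right)}\right) = \left(\frac{46505}{-32065} - 8\right) \left(-1477 + \frac{1}{2} \left(- \frac{1}{70}\right)\right) = \left(46505 \left(- \frac{1}{32065}\right) - 8\right) \left(-1477 - \frac{1}{140}\right) = \left(- \frac{9301}{6413} - 8\right) \left(- \frac{206781}{140}\right) = \left(- \frac{60605}{6413}\right) \left(- \frac{206781}{140}\right) = \frac{2506392501}{179564}$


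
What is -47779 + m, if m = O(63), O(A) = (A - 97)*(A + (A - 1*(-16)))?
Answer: -52607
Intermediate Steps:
O(A) = (-97 + A)*(16 + 2*A) (O(A) = (-97 + A)*(A + (A + 16)) = (-97 + A)*(A + (16 + A)) = (-97 + A)*(16 + 2*A))
m = -4828 (m = -1552 - 178*63 + 2*63² = -1552 - 11214 + 2*3969 = -1552 - 11214 + 7938 = -4828)
-47779 + m = -47779 - 4828 = -52607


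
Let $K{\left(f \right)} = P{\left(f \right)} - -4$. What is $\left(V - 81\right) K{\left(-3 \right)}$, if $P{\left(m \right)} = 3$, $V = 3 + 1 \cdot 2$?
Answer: $-532$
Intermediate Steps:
$V = 5$ ($V = 3 + 2 = 5$)
$K{\left(f \right)} = 7$ ($K{\left(f \right)} = 3 - -4 = 3 + 4 = 7$)
$\left(V - 81\right) K{\left(-3 \right)} = \left(5 - 81\right) 7 = \left(-76\right) 7 = -532$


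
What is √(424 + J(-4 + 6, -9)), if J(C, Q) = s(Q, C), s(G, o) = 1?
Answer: 5*√17 ≈ 20.616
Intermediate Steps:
J(C, Q) = 1
√(424 + J(-4 + 6, -9)) = √(424 + 1) = √425 = 5*√17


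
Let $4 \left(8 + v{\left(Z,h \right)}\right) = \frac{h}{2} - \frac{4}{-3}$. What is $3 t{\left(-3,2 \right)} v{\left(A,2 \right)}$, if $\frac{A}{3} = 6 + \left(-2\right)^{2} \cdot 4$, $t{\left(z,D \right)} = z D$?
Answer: $\frac{267}{2} \approx 133.5$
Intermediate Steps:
$t{\left(z,D \right)} = D z$
$A = 66$ ($A = 3 \left(6 + \left(-2\right)^{2} \cdot 4\right) = 3 \left(6 + 4 \cdot 4\right) = 3 \left(6 + 16\right) = 3 \cdot 22 = 66$)
$v{\left(Z,h \right)} = - \frac{23}{3} + \frac{h}{8}$ ($v{\left(Z,h \right)} = -8 + \frac{\frac{h}{2} - \frac{4}{-3}}{4} = -8 + \frac{h \frac{1}{2} - - \frac{4}{3}}{4} = -8 + \frac{\frac{h}{2} + \frac{4}{3}}{4} = -8 + \frac{\frac{4}{3} + \frac{h}{2}}{4} = -8 + \left(\frac{1}{3} + \frac{h}{8}\right) = - \frac{23}{3} + \frac{h}{8}$)
$3 t{\left(-3,2 \right)} v{\left(A,2 \right)} = 3 \cdot 2 \left(-3\right) \left(- \frac{23}{3} + \frac{1}{8} \cdot 2\right) = 3 \left(-6\right) \left(- \frac{23}{3} + \frac{1}{4}\right) = \left(-18\right) \left(- \frac{89}{12}\right) = \frac{267}{2}$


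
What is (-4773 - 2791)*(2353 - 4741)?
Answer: 18062832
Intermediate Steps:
(-4773 - 2791)*(2353 - 4741) = -7564*(-2388) = 18062832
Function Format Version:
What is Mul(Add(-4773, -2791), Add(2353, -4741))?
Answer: 18062832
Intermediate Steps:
Mul(Add(-4773, -2791), Add(2353, -4741)) = Mul(-7564, -2388) = 18062832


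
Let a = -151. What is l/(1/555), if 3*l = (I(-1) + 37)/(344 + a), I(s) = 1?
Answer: 7030/193 ≈ 36.425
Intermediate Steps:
l = 38/579 (l = ((1 + 37)/(344 - 151))/3 = (38/193)/3 = (38*(1/193))/3 = (⅓)*(38/193) = 38/579 ≈ 0.065630)
l/(1/555) = 38/(579*(1/555)) = (38/579)*555 = 7030/193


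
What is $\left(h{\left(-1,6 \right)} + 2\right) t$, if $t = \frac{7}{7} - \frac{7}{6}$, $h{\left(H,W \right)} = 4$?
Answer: $-1$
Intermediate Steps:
$t = - \frac{1}{6}$ ($t = 7 \cdot \frac{1}{7} - \frac{7}{6} = 1 - \frac{7}{6} = - \frac{1}{6} \approx -0.16667$)
$\left(h{\left(-1,6 \right)} + 2\right) t = \left(4 + 2\right) \left(- \frac{1}{6}\right) = 6 \left(- \frac{1}{6}\right) = -1$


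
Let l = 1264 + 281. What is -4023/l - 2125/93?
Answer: -1219088/47895 ≈ -25.453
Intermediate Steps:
l = 1545
-4023/l - 2125/93 = -4023/1545 - 2125/93 = -4023*1/1545 - 2125*1/93 = -1341/515 - 2125/93 = -1219088/47895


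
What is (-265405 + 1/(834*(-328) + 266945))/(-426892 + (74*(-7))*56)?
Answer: 438382709/753032825 ≈ 0.58216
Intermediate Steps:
(-265405 + 1/(834*(-328) + 266945))/(-426892 + (74*(-7))*56) = (-265405 + 1/(-273552 + 266945))/(-426892 - 518*56) = (-265405 + 1/(-6607))/(-426892 - 29008) = (-265405 - 1/6607)/(-455900) = -1753530836/6607*(-1/455900) = 438382709/753032825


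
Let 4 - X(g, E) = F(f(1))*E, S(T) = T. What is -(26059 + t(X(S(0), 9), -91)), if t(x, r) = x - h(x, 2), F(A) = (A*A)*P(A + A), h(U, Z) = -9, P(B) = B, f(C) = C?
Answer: -26054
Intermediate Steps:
F(A) = 2*A**3 (F(A) = (A*A)*(A + A) = A**2*(2*A) = 2*A**3)
X(g, E) = 4 - 2*E (X(g, E) = 4 - 2*1**3*E = 4 - 2*1*E = 4 - 2*E)
t(x, r) = 9 + x (t(x, r) = x - 1*(-9) = x + 9 = 9 + x)
-(26059 + t(X(S(0), 9), -91)) = -(26059 + (9 + (4 - 2*9))) = -(26059 + (9 + (4 - 18))) = -(26059 + (9 - 14)) = -(26059 - 5) = -1*26054 = -26054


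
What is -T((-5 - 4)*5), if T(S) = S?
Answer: 45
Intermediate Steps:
-T((-5 - 4)*5) = -(-5 - 4)*5 = -(-9)*5 = -1*(-45) = 45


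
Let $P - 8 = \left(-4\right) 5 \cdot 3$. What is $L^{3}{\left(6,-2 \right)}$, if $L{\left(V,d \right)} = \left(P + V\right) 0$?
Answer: $0$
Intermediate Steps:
$P = -52$ ($P = 8 + \left(-4\right) 5 \cdot 3 = 8 - 60 = -52$)
$L{\left(V,d \right)} = 0$ ($L{\left(V,d \right)} = \left(-52 + V\right) 0 = 0$)
$L^{3}{\left(6,-2 \right)} = 0^{3} = 0$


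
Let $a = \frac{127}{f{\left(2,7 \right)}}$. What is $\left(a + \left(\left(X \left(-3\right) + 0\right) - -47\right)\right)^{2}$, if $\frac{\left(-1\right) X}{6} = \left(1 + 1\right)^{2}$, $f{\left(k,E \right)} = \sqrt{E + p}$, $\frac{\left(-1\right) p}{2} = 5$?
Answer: $\frac{26354}{3} - \frac{30226 i \sqrt{3}}{3} \approx 8784.7 - 17451.0 i$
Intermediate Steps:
$p = -10$ ($p = \left(-2\right) 5 = -10$)
$f{\left(k,E \right)} = \sqrt{-10 + E}$ ($f{\left(k,E \right)} = \sqrt{E - 10} = \sqrt{-10 + E}$)
$X = -24$ ($X = - 6 \left(1 + 1\right)^{2} = - 6 \cdot 2^{2} = \left(-6\right) 4 = -24$)
$a = - \frac{127 i \sqrt{3}}{3}$ ($a = \frac{127}{\sqrt{-10 + 7}} = \frac{127}{\sqrt{-3}} = \frac{127}{i \sqrt{3}} = 127 \left(- \frac{i \sqrt{3}}{3}\right) = - \frac{127 i \sqrt{3}}{3} \approx - 73.323 i$)
$\left(a + \left(\left(X \left(-3\right) + 0\right) - -47\right)\right)^{2} = \left(- \frac{127 i \sqrt{3}}{3} + \left(\left(\left(-24\right) \left(-3\right) + 0\right) - -47\right)\right)^{2} = \left(- \frac{127 i \sqrt{3}}{3} + \left(\left(72 + 0\right) + 47\right)\right)^{2} = \left(- \frac{127 i \sqrt{3}}{3} + \left(72 + 47\right)\right)^{2} = \left(- \frac{127 i \sqrt{3}}{3} + 119\right)^{2} = \left(119 - \frac{127 i \sqrt{3}}{3}\right)^{2}$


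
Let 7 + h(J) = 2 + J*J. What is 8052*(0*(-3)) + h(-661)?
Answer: 436916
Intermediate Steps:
h(J) = -5 + J² (h(J) = -7 + (2 + J*J) = -7 + (2 + J²) = -5 + J²)
8052*(0*(-3)) + h(-661) = 8052*(0*(-3)) + (-5 + (-661)²) = 8052*0 + (-5 + 436921) = 0 + 436916 = 436916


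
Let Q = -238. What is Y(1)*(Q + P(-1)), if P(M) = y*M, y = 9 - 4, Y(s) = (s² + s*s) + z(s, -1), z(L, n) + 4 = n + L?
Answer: 486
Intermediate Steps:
z(L, n) = -4 + L + n (z(L, n) = -4 + (n + L) = -4 + (L + n) = -4 + L + n)
Y(s) = -5 + s + 2*s² (Y(s) = (s² + s*s) + (-4 + s - 1) = (s² + s²) + (-5 + s) = 2*s² + (-5 + s) = -5 + s + 2*s²)
y = 5
P(M) = 5*M
Y(1)*(Q + P(-1)) = (-5 + 1 + 2*1²)*(-238 + 5*(-1)) = (-5 + 1 + 2*1)*(-238 - 5) = (-5 + 1 + 2)*(-243) = -2*(-243) = 486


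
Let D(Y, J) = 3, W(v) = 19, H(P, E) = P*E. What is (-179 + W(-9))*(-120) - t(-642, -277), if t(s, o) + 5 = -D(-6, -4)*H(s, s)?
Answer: 1255697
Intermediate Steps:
H(P, E) = E*P
t(s, o) = -5 - 3*s**2 (t(s, o) = -5 - 3*s*s = -5 - 3*s**2)
(-179 + W(-9))*(-120) - t(-642, -277) = (-179 + 19)*(-120) - (-5 - 3*(-642)**2) = -160*(-120) - (-5 - 3*412164) = 19200 - (-5 - 1236492) = 19200 - 1*(-1236497) = 19200 + 1236497 = 1255697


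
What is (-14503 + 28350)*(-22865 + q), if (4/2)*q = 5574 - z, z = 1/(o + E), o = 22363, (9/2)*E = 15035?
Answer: -128632656141107/462674 ≈ -2.7802e+8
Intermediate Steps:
E = 30070/9 (E = (2/9)*15035 = 30070/9 ≈ 3341.1)
z = 9/231337 (z = 1/(22363 + 30070/9) = 1/(231337/9) = 9/231337 ≈ 3.8904e-5)
q = 1289472429/462674 (q = (5574 - 1*9/231337)/2 = (5574 - 9/231337)/2 = (½)*(1289472429/231337) = 1289472429/462674 ≈ 2787.0)
(-14503 + 28350)*(-22865 + q) = (-14503 + 28350)*(-22865 + 1289472429/462674) = 13847*(-9289568581/462674) = -128632656141107/462674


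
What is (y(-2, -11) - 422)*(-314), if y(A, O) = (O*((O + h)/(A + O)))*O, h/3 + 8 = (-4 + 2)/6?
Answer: 354820/13 ≈ 27294.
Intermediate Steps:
h = -25 (h = -24 + 3*((-4 + 2)/6) = -24 + 3*(-2*⅙) = -24 + 3*(-⅓) = -24 - 1 = -25)
y(A, O) = O²*(-25 + O)/(A + O) (y(A, O) = (O*((O - 25)/(A + O)))*O = (O*((-25 + O)/(A + O)))*O = (O*(-25 + O)/(A + O))*O = O²*(-25 + O)/(A + O))
(y(-2, -11) - 422)*(-314) = ((-11)²*(-25 - 11)/(-2 - 11) - 422)*(-314) = (121*(-36)/(-13) - 422)*(-314) = (121*(-1/13)*(-36) - 422)*(-314) = (4356/13 - 422)*(-314) = -1130/13*(-314) = 354820/13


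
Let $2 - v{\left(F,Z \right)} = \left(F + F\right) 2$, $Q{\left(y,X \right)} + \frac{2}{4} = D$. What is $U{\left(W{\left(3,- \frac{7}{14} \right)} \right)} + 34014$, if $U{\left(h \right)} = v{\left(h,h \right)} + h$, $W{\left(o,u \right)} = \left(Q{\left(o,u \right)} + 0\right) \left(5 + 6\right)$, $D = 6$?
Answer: $\frac{67669}{2} \approx 33835.0$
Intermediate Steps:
$Q{\left(y,X \right)} = \frac{11}{2}$ ($Q{\left(y,X \right)} = - \frac{1}{2} + 6 = \frac{11}{2}$)
$W{\left(o,u \right)} = \frac{121}{2}$ ($W{\left(o,u \right)} = \left(\frac{11}{2} + 0\right) \left(5 + 6\right) = \frac{11}{2} \cdot 11 = \frac{121}{2}$)
$v{\left(F,Z \right)} = 2 - 4 F$ ($v{\left(F,Z \right)} = 2 - \left(F + F\right) 2 = 2 - 2 F 2 = 2 - 4 F$)
$U{\left(h \right)} = 2 - 3 h$ ($U{\left(h \right)} = \left(2 - 4 h\right) + h = 2 - 3 h$)
$U{\left(W{\left(3,- \frac{7}{14} \right)} \right)} + 34014 = \left(2 - \frac{363}{2}\right) + 34014 = - \frac{359}{2} + 34014 = \frac{67669}{2}$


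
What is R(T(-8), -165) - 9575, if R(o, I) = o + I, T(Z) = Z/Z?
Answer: -9739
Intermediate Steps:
T(Z) = 1
R(o, I) = I + o
R(T(-8), -165) - 9575 = (-165 + 1) - 9575 = -164 - 9575 = -9739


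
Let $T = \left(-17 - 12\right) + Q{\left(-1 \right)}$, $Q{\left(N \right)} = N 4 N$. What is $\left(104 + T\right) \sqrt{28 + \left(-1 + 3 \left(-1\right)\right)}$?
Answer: $158 \sqrt{6} \approx 387.02$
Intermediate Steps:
$Q{\left(N \right)} = 4 N^{2}$ ($Q{\left(N \right)} = 4 N N = 4 N^{2}$)
$T = -25$ ($T = \left(-17 - 12\right) + 4 \left(-1\right)^{2} = -29 + 4 \cdot 1 = -29 + 4 = -25$)
$\left(104 + T\right) \sqrt{28 + \left(-1 + 3 \left(-1\right)\right)} = \left(104 - 25\right) \sqrt{28 + \left(-1 + 3 \left(-1\right)\right)} = 79 \sqrt{28 - 4} = 79 \sqrt{24} = 79 \cdot 2 \sqrt{6} = 158 \sqrt{6}$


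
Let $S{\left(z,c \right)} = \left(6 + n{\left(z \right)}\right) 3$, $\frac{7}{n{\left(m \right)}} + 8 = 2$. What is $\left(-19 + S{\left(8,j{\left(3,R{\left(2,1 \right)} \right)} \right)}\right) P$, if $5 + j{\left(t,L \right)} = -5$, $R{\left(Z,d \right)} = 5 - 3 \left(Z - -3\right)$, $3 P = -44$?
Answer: $66$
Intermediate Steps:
$P = - \frac{44}{3}$ ($P = \frac{1}{3} \left(-44\right) = - \frac{44}{3} \approx -14.667$)
$R{\left(Z,d \right)} = -4 - 3 Z$ ($R{\left(Z,d \right)} = 5 - 3 \left(Z + 3\right) = 5 - 3 \left(3 + Z\right) = 5 - \left(9 + 3 Z\right) = -4 - 3 Z$)
$n{\left(m \right)} = - \frac{7}{6}$ ($n{\left(m \right)} = \frac{7}{-8 + 2} = \frac{7}{-6} = 7 \left(- \frac{1}{6}\right) = - \frac{7}{6}$)
$j{\left(t,L \right)} = -10$ ($j{\left(t,L \right)} = -5 - 5 = -10$)
$S{\left(z,c \right)} = \frac{29}{2}$ ($S{\left(z,c \right)} = \left(6 - \frac{7}{6}\right) 3 = \frac{29}{6} \cdot 3 = \frac{29}{2}$)
$\left(-19 + S{\left(8,j{\left(3,R{\left(2,1 \right)} \right)} \right)}\right) P = \left(-19 + \frac{29}{2}\right) \left(- \frac{44}{3}\right) = \left(- \frac{9}{2}\right) \left(- \frac{44}{3}\right) = 66$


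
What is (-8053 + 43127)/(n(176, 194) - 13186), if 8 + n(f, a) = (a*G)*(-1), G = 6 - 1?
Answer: -17537/7082 ≈ -2.4763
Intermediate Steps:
G = 5
n(f, a) = -8 - 5*a (n(f, a) = -8 + (a*5)*(-1) = -8 + (5*a)*(-1) = -8 - 5*a)
(-8053 + 43127)/(n(176, 194) - 13186) = (-8053 + 43127)/((-8 - 5*194) - 13186) = 35074/((-8 - 970) - 13186) = 35074/(-978 - 13186) = 35074/(-14164) = 35074*(-1/14164) = -17537/7082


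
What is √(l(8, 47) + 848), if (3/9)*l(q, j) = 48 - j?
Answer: √851 ≈ 29.172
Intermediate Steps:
l(q, j) = 144 - 3*j (l(q, j) = 3*(48 - j) = 144 - 3*j)
√(l(8, 47) + 848) = √((144 - 3*47) + 848) = √((144 - 141) + 848) = √(3 + 848) = √851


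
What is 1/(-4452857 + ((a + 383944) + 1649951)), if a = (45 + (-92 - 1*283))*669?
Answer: -1/2639732 ≈ -3.7883e-7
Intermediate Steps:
a = -220770 (a = (45 + (-92 - 283))*669 = (45 - 375)*669 = -330*669 = -220770)
1/(-4452857 + ((a + 383944) + 1649951)) = 1/(-4452857 + ((-220770 + 383944) + 1649951)) = 1/(-4452857 + (163174 + 1649951)) = 1/(-4452857 + 1813125) = 1/(-2639732) = -1/2639732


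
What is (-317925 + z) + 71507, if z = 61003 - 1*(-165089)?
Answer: -20326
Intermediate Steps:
z = 226092 (z = 61003 + 165089 = 226092)
(-317925 + z) + 71507 = (-317925 + 226092) + 71507 = -91833 + 71507 = -20326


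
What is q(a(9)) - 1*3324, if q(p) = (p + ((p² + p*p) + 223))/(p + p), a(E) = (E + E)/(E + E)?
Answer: -3211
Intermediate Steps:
a(E) = 1 (a(E) = (2*E)/((2*E)) = (2*E)*(1/(2*E)) = 1)
q(p) = (223 + p + 2*p²)/(2*p) (q(p) = (p + ((p² + p²) + 223))/((2*p)) = (p + (2*p² + 223))*(1/(2*p)) = (p + (223 + 2*p²))*(1/(2*p)) = (223 + p + 2*p²)*(1/(2*p)) = (223 + p + 2*p²)/(2*p))
q(a(9)) - 1*3324 = (½ + 1 + (223/2)/1) - 1*3324 = (½ + 1 + (223/2)*1) - 3324 = (½ + 1 + 223/2) - 3324 = 113 - 3324 = -3211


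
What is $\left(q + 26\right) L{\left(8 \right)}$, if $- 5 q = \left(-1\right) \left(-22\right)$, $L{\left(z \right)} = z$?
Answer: $\frac{864}{5} \approx 172.8$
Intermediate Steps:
$q = - \frac{22}{5}$ ($q = - \frac{\left(-1\right) \left(-22\right)}{5} = \left(- \frac{1}{5}\right) 22 = - \frac{22}{5} \approx -4.4$)
$\left(q + 26\right) L{\left(8 \right)} = \left(- \frac{22}{5} + 26\right) 8 = \frac{108}{5} \cdot 8 = \frac{864}{5}$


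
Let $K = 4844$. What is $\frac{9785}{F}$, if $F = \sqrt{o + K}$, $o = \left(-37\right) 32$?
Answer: $\frac{1957 \sqrt{915}}{366} \approx 161.74$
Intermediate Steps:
$o = -1184$
$F = 2 \sqrt{915}$ ($F = \sqrt{-1184 + 4844} = \sqrt{3660} = 2 \sqrt{915} \approx 60.498$)
$\frac{9785}{F} = \frac{9785}{2 \sqrt{915}} = 9785 \frac{\sqrt{915}}{1830} = \frac{1957 \sqrt{915}}{366}$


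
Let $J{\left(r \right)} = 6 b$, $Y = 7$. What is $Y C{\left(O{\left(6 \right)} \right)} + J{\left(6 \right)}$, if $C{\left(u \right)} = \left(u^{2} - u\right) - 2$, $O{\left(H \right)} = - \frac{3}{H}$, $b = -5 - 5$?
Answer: $- \frac{275}{4} \approx -68.75$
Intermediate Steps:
$b = -10$ ($b = -5 - 5 = -10$)
$C{\left(u \right)} = -2 + u^{2} - u$
$J{\left(r \right)} = -60$ ($J{\left(r \right)} = 6 \left(-10\right) = -60$)
$Y C{\left(O{\left(6 \right)} \right)} + J{\left(6 \right)} = 7 \left(-2 + \left(- \frac{3}{6}\right)^{2} - - \frac{3}{6}\right) - 60 = 7 \left(-2 + \left(\left(-3\right) \frac{1}{6}\right)^{2} - \left(-3\right) \frac{1}{6}\right) - 60 = 7 \left(-2 + \left(- \frac{1}{2}\right)^{2} - - \frac{1}{2}\right) - 60 = 7 \left(-2 + \frac{1}{4} + \frac{1}{2}\right) - 60 = 7 \left(- \frac{5}{4}\right) - 60 = - \frac{35}{4} - 60 = - \frac{275}{4}$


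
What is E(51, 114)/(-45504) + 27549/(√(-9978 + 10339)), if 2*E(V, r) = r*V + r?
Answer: 104461115/72048 ≈ 1449.9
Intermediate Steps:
E(V, r) = r/2 + V*r/2 (E(V, r) = (r*V + r)/2 = (V*r + r)/2 = (r + V*r)/2 = r/2 + V*r/2)
E(51, 114)/(-45504) + 27549/(√(-9978 + 10339)) = ((½)*114*(1 + 51))/(-45504) + 27549/(√(-9978 + 10339)) = ((½)*114*52)*(-1/45504) + 27549/(√361) = 2964*(-1/45504) + 27549/19 = -247/3792 + 27549*(1/19) = -247/3792 + 27549/19 = 104461115/72048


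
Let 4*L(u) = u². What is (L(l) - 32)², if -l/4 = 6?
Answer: 12544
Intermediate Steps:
l = -24 (l = -4*6 = -24)
L(u) = u²/4
(L(l) - 32)² = ((¼)*(-24)² - 32)² = ((¼)*576 - 32)² = (144 - 32)² = 112² = 12544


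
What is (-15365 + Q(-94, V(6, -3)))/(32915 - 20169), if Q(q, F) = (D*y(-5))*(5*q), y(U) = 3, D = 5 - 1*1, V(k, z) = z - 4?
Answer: -21005/12746 ≈ -1.6480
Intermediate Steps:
V(k, z) = -4 + z
D = 4 (D = 5 - 1 = 4)
Q(q, F) = 60*q (Q(q, F) = (4*3)*(5*q) = 12*(5*q) = 60*q)
(-15365 + Q(-94, V(6, -3)))/(32915 - 20169) = (-15365 + 60*(-94))/(32915 - 20169) = (-15365 - 5640)/12746 = -21005*1/12746 = -21005/12746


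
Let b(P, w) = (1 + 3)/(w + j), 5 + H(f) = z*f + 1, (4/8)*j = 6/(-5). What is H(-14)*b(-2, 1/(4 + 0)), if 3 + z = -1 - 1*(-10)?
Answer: 7040/43 ≈ 163.72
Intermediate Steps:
z = 6 (z = -3 + (-1 - 1*(-10)) = -3 + (-1 + 10) = -3 + 9 = 6)
j = -12/5 (j = 2*(6/(-5)) = 2*(6*(-1/5)) = 2*(-6/5) = -12/5 ≈ -2.4000)
H(f) = -4 + 6*f (H(f) = -5 + (6*f + 1) = -5 + (1 + 6*f) = -4 + 6*f)
b(P, w) = 4/(-12/5 + w) (b(P, w) = (1 + 3)/(w - 12/5) = 4/(-12/5 + w))
H(-14)*b(-2, 1/(4 + 0)) = (-4 + 6*(-14))*(20/(-12 + 5/(4 + 0))) = (-4 - 84)*(20/(-12 + 5/4)) = -1760/(-12 + 5*(1/4)) = -1760/(-12 + 5/4) = -1760/(-43/4) = -1760*(-4)/43 = -88*(-80/43) = 7040/43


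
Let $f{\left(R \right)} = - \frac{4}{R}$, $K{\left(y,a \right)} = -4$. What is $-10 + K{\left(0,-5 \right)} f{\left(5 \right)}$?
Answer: $- \frac{34}{5} \approx -6.8$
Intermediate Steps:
$-10 + K{\left(0,-5 \right)} f{\left(5 \right)} = -10 - 4 \left(- \frac{4}{5}\right) = -10 - 4 \left(\left(-4\right) \frac{1}{5}\right) = -10 - - \frac{16}{5} = -10 + \frac{16}{5} = - \frac{34}{5}$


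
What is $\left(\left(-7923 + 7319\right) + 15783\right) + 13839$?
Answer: $29018$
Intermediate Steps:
$\left(\left(-7923 + 7319\right) + 15783\right) + 13839 = \left(-604 + 15783\right) + 13839 = 15179 + 13839 = 29018$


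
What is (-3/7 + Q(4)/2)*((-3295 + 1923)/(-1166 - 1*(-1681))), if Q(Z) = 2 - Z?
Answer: 392/103 ≈ 3.8058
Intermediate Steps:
(-3/7 + Q(4)/2)*((-3295 + 1923)/(-1166 - 1*(-1681))) = (-3/7 + (2 - 1*4)/2)*((-3295 + 1923)/(-1166 - 1*(-1681))) = (-3*⅐ + (2 - 4)*(½))*(-1372/(-1166 + 1681)) = (-3/7 - 2*½)*(-1372/515) = (-3/7 - 1)*(-1372*1/515) = -10/7*(-1372/515) = 392/103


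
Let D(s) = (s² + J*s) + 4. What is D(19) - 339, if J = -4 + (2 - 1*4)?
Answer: -88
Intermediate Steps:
J = -6 (J = -4 + (2 - 4) = -4 - 2 = -6)
D(s) = 4 + s² - 6*s (D(s) = (s² - 6*s) + 4 = 4 + s² - 6*s)
D(19) - 339 = (4 + 19² - 6*19) - 339 = (4 + 361 - 114) - 339 = 251 - 339 = -88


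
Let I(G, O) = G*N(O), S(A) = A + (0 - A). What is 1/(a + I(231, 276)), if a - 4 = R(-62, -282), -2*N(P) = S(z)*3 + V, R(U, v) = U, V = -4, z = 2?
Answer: 1/404 ≈ 0.0024752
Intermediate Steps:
S(A) = 0 (S(A) = A - A = 0)
N(P) = 2 (N(P) = -(0*3 - 4)/2 = -(0 - 4)/2 = -½*(-4) = 2)
a = -58 (a = 4 - 62 = -58)
I(G, O) = 2*G (I(G, O) = G*2 = 2*G)
1/(a + I(231, 276)) = 1/(-58 + 2*231) = 1/(-58 + 462) = 1/404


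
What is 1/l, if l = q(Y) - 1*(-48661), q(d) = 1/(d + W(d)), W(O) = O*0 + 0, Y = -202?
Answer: 202/9829521 ≈ 2.0550e-5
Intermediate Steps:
W(O) = 0 (W(O) = 0 + 0 = 0)
q(d) = 1/d (q(d) = 1/(d + 0) = 1/d)
l = 9829521/202 (l = 1/(-202) - 1*(-48661) = -1/202 + 48661 = 9829521/202 ≈ 48661.)
1/l = 1/(9829521/202) = 202/9829521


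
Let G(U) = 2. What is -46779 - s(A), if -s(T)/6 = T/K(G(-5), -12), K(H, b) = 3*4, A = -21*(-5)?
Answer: -93453/2 ≈ -46727.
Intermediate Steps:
A = 105
K(H, b) = 12
s(T) = -T/2 (s(T) = -6*T/12 = -T/2)
-46779 - s(A) = -46779 - (-1)*105/2 = -46779 - 1*(-105/2) = -46779 + 105/2 = -93453/2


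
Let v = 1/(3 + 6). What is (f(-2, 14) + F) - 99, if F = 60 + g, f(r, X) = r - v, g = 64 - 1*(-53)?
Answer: 683/9 ≈ 75.889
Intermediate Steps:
v = ⅑ (v = 1/9 = ⅑ ≈ 0.11111)
g = 117 (g = 64 + 53 = 117)
f(r, X) = -⅑ + r (f(r, X) = r - 1*⅑ = r - ⅑ = -⅑ + r)
F = 177 (F = 60 + 117 = 177)
(f(-2, 14) + F) - 99 = ((-⅑ - 2) + 177) - 99 = (-19/9 + 177) - 99 = 1574/9 - 99 = 683/9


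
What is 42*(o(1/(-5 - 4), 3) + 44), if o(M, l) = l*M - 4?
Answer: 1666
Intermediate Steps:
o(M, l) = -4 + M*l (o(M, l) = M*l - 4 = -4 + M*l)
42*(o(1/(-5 - 4), 3) + 44) = 42*((-4 + 3/(-5 - 4)) + 44) = 42*((-4 + 3/(-9)) + 44) = 42*((-4 - ⅑*3) + 44) = 42*((-4 - ⅓) + 44) = 42*(-13/3 + 44) = 42*(119/3) = 1666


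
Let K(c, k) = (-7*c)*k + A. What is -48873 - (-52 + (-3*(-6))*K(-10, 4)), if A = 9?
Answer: -54023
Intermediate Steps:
K(c, k) = 9 - 7*c*k (K(c, k) = (-7*c)*k + 9 = -7*c*k + 9 = 9 - 7*c*k)
-48873 - (-52 + (-3*(-6))*K(-10, 4)) = -48873 - (-52 + (-3*(-6))*(9 - 7*(-10)*4)) = -48873 - (-52 + 18*(9 + 280)) = -48873 - (-52 + 18*289) = -48873 - (-52 + 5202) = -48873 - 1*5150 = -48873 - 5150 = -54023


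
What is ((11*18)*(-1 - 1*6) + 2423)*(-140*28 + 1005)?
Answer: -3022855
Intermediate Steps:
((11*18)*(-1 - 1*6) + 2423)*(-140*28 + 1005) = (198*(-1 - 6) + 2423)*(-3920 + 1005) = (198*(-7) + 2423)*(-2915) = (-1386 + 2423)*(-2915) = 1037*(-2915) = -3022855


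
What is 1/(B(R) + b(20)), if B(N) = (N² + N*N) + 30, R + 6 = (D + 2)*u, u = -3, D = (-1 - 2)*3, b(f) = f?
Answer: 1/500 ≈ 0.0020000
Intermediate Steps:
D = -9 (D = -3*3 = -9)
R = 15 (R = -6 + (-9 + 2)*(-3) = -6 - 7*(-3) = -6 + 21 = 15)
B(N) = 30 + 2*N² (B(N) = (N² + N²) + 30 = 2*N² + 30 = 30 + 2*N²)
1/(B(R) + b(20)) = 1/((30 + 2*15²) + 20) = 1/((30 + 2*225) + 20) = 1/((30 + 450) + 20) = 1/(480 + 20) = 1/500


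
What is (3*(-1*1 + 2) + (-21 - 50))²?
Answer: 4624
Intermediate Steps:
(3*(-1*1 + 2) + (-21 - 50))² = (3*(-1 + 2) - 71)² = (3*1 - 71)² = (3 - 71)² = (-68)² = 4624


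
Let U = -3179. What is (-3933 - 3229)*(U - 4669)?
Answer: 56207376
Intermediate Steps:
(-3933 - 3229)*(U - 4669) = (-3933 - 3229)*(-3179 - 4669) = -7162*(-7848) = 56207376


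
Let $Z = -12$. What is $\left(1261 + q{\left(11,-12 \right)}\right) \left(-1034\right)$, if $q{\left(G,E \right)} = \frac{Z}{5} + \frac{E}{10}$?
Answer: $- \frac{6500758}{5} \approx -1.3002 \cdot 10^{6}$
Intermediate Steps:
$q{\left(G,E \right)} = - \frac{12}{5} + \frac{E}{10}$
$\left(1261 + q{\left(11,-12 \right)}\right) \left(-1034\right) = \left(1261 + \left(- \frac{12}{5} + \frac{1}{10} \left(-12\right)\right)\right) \left(-1034\right) = \left(1261 - \frac{18}{5}\right) \left(-1034\right) = \frac{6287}{5} \left(-1034\right) = - \frac{6500758}{5}$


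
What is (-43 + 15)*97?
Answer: -2716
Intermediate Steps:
(-43 + 15)*97 = -28*97 = -2716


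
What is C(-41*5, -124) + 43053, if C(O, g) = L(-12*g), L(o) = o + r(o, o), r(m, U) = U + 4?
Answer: 46033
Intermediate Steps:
r(m, U) = 4 + U
L(o) = 4 + 2*o (L(o) = o + (4 + o) = 4 + 2*o)
C(O, g) = 4 - 24*g (C(O, g) = 4 + 2*(-12*g) = 4 - 24*g)
C(-41*5, -124) + 43053 = (4 - 24*(-124)) + 43053 = (4 + 2976) + 43053 = 2980 + 43053 = 46033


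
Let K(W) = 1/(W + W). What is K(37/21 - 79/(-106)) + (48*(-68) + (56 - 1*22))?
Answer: -18025517/5581 ≈ -3229.8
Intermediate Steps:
K(W) = 1/(2*W)
K(37/21 - 79/(-106)) + (48*(-68) + (56 - 1*22)) = 1/(2*(37/21 - 79/(-106))) + (48*(-68) + (56 - 1*22)) = 1/(2*(37*(1/21) - 79*(-1/106))) + (-3264 + (56 - 22)) = 1/(2*(37/21 + 79/106)) + (-3264 + 34) = 1/(2*(5581/2226)) - 3230 = (½)*(2226/5581) - 3230 = 1113/5581 - 3230 = -18025517/5581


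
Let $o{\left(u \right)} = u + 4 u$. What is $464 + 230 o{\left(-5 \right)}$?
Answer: $-5286$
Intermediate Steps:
$o{\left(u \right)} = 5 u$
$464 + 230 o{\left(-5 \right)} = 464 + 230 \cdot 5 \left(-5\right) = 464 + 230 \left(-25\right) = 464 - 5750 = -5286$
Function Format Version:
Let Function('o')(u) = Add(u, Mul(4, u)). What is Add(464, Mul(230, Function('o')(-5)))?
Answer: -5286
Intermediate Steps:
Function('o')(u) = Mul(5, u)
Add(464, Mul(230, Function('o')(-5))) = Add(464, Mul(230, Mul(5, -5))) = Add(464, Mul(230, -25)) = Add(464, -5750) = -5286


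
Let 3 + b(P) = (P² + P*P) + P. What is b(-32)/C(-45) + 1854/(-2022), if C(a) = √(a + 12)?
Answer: -309/337 - 61*I*√33 ≈ -0.91691 - 350.42*I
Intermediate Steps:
b(P) = -3 + P + 2*P² (b(P) = -3 + ((P² + P*P) + P) = -3 + ((P² + P²) + P) = -3 + (2*P² + P) = -3 + (P + 2*P²) = -3 + P + 2*P²)
C(a) = √(12 + a)
b(-32)/C(-45) + 1854/(-2022) = (-3 - 32 + 2*(-32)²)/(√(12 - 45)) + 1854/(-2022) = (-3 - 32 + 2*1024)/(√(-33)) + 1854*(-1/2022) = (-3 - 32 + 2048)/((I*√33)) - 309/337 = 2013*(-I*√33/33) - 309/337 = -61*I*√33 - 309/337 = -309/337 - 61*I*√33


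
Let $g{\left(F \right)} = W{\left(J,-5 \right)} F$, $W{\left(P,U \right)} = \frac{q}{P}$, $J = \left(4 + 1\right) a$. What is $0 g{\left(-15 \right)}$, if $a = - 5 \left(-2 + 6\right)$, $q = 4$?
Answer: $0$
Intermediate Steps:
$a = -20$ ($a = \left(-5\right) 4 = -20$)
$J = -100$ ($J = \left(4 + 1\right) \left(-20\right) = 5 \left(-20\right) = -100$)
$W{\left(P,U \right)} = \frac{4}{P}$
$g{\left(F \right)} = - \frac{F}{25}$ ($g{\left(F \right)} = \frac{4}{-100} F = 4 \left(- \frac{1}{100}\right) F = - \frac{F}{25}$)
$0 g{\left(-15 \right)} = 0 \left(\left(- \frac{1}{25}\right) \left(-15\right)\right) = 0 \cdot \frac{3}{5} = 0$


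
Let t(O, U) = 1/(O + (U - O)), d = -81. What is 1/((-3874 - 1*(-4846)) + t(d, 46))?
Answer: 46/44713 ≈ 0.0010288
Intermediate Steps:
t(O, U) = 1/U
1/((-3874 - 1*(-4846)) + t(d, 46)) = 1/((-3874 - 1*(-4846)) + 1/46) = 1/((-3874 + 4846) + 1/46) = 1/(972 + 1/46) = 1/(44713/46) = 46/44713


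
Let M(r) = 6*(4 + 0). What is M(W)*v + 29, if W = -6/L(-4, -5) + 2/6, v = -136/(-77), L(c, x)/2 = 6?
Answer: 5497/77 ≈ 71.390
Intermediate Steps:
L(c, x) = 12 (L(c, x) = 2*6 = 12)
v = 136/77 (v = -136*(-1/77) = 136/77 ≈ 1.7662)
W = -⅙ (W = -6/12 + 2/6 = -6*1/12 + 2*(⅙) = -½ + ⅓ = -⅙ ≈ -0.16667)
M(r) = 24 (M(r) = 6*4 = 24)
M(W)*v + 29 = 24*(136/77) + 29 = 3264/77 + 29 = 5497/77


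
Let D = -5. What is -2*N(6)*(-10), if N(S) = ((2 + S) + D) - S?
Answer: -60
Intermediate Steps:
N(S) = -3 (N(S) = ((2 + S) - 5) - S = (-3 + S) - S = -3)
-2*N(6)*(-10) = -2*(-3)*(-10) = 6*(-10) = -60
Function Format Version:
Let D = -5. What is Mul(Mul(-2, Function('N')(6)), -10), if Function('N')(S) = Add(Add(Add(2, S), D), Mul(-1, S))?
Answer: -60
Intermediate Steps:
Function('N')(S) = -3 (Function('N')(S) = Add(Add(Add(2, S), -5), Mul(-1, S)) = Add(Add(-3, S), Mul(-1, S)) = -3)
Mul(Mul(-2, Function('N')(6)), -10) = Mul(Mul(-2, -3), -10) = Mul(6, -10) = -60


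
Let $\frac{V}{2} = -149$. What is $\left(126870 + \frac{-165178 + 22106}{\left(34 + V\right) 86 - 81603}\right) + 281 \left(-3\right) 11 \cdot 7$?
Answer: $\frac{6462900485}{104307} \approx 61960.0$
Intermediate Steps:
$V = -298$ ($V = 2 \left(-149\right) = -298$)
$\left(126870 + \frac{-165178 + 22106}{\left(34 + V\right) 86 - 81603}\right) + 281 \left(-3\right) 11 \cdot 7 = \left(126870 + \frac{-165178 + 22106}{\left(34 - 298\right) 86 - 81603}\right) + 281 \left(-3\right) 11 \cdot 7 = \left(126870 - \frac{143072}{\left(-264\right) 86 - 81603}\right) + 281 \left(\left(-33\right) 7\right) = \left(126870 - \frac{143072}{-22704 - 81603}\right) + 281 \left(-231\right) = \left(126870 - \frac{143072}{-104307}\right) - 64911 = \left(126870 - - \frac{143072}{104307}\right) - 64911 = \left(126870 + \frac{143072}{104307}\right) - 64911 = \frac{13233572162}{104307} - 64911 = \frac{6462900485}{104307}$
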